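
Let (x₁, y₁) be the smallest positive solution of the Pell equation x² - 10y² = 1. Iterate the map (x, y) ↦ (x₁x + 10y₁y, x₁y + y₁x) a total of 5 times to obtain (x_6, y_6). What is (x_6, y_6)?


Step 1: Find the fundamental solution (x₁, y₁) of x² - 10y² = 1.
  Expand √10 as a continued fraction. a₀ = ⌊√10⌋ = 3; iterate m_{k+1} = d_k·a_k − m_k, d_{k+1} = (10 − m_{k+1}²)/d_k, a_{k+1} = ⌊(a₀ + m_{k+1})/d_{k+1}⌋ (starting m₀ = 0, d₀ = 1), with convergents p_k = a_k·p_{k-1} + p_{k-2}, q_k = a_k·q_{k-1} + q_{k-2} (p₋₁ = 1, q₋₁ = 0):
  k = 0: a₀ = 3; p₀/q₀ = 3/1; p₀² − 10·q₀² = 9 − 10 = -1.
  k = 1: m = 3, d = 1, a = ⌊(3 + 3)/1⌋ = 6; p/q = (6·3 + 1)/(6·1 + 0) = 19/6; p² − 10·q² = 361 − 360 = 1.
  The first convergent with p² − 10·q² = 1 gives the fundamental solution (x₁, y₁) = (19, 6).
Step 2: Apply the recurrence (x_{n+1}, y_{n+1}) = (x₁x_n + 10y₁y_n, x₁y_n + y₁x_n) repeatedly.
  From (x_1, y_1) = (19, 6): x_2 = 19·19 + 10·6·6 = 721; y_2 = 19·6 + 6·19 = 228.
  From (x_2, y_2) = (721, 228): x_3 = 19·721 + 10·6·228 = 27379; y_3 = 19·228 + 6·721 = 8658.
  From (x_3, y_3) = (27379, 8658): x_4 = 19·27379 + 10·6·8658 = 1039681; y_4 = 19·8658 + 6·27379 = 328776.
  From (x_4, y_4) = (1039681, 328776): x_5 = 19·1039681 + 10·6·328776 = 39480499; y_5 = 19·328776 + 6·1039681 = 12484830.
  From (x_5, y_5) = (39480499, 12484830): x_6 = 19·39480499 + 10·6·12484830 = 1499219281; y_6 = 19·12484830 + 6·39480499 = 474094764.
Step 3: Verify x_6² - 10·y_6² = 2247658452522156961 - 2247658452522156960 = 1 (should be 1). ✓

(x_1, y_1) = (19, 6); (x_6, y_6) = (1499219281, 474094764).


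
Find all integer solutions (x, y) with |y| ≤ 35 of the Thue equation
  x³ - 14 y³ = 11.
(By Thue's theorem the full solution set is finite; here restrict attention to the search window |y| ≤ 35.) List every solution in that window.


The equation is x³ - 14y³ = 11. For fixed y, x³ = 14·y³ + 11, so a solution requires the RHS to be a perfect cube.
Strategy: iterate y from -35 to 35, compute RHS = 14·y³ + 11, and check whether it is a (positive or negative) perfect cube.
Check small values of y:
  y = 0: RHS = 11 is not a perfect cube.
  y = 1: RHS = 25 is not a perfect cube.
  y = -1: RHS = -3 is not a perfect cube.
  y = 2: RHS = 123 is not a perfect cube.
  y = -2: RHS = -101 is not a perfect cube.
  y = 3: RHS = 389 is not a perfect cube.
  y = -3: RHS = -367 is not a perfect cube.
Continuing the search up to |y| = 35 finds no solutions either.
No (x, y) in the scanned range satisfies the equation.

No integer solutions with |y| ≤ 35.


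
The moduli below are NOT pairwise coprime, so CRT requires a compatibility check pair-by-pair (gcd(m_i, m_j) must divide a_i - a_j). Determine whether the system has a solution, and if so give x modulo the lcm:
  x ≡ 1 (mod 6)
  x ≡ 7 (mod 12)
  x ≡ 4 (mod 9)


Moduli 6, 12, 9 are not pairwise coprime, so CRT works modulo lcm(m_i) when all pairwise compatibility conditions hold.
Pairwise compatibility: gcd(m_i, m_j) must divide a_i - a_j for every pair.
Merge one congruence at a time:
  Start: x ≡ 1 (mod 6).
  Combine with x ≡ 7 (mod 12): gcd(6, 12) = 6; 7 - 1 = 6, which IS divisible by 6, so compatible.
    Write x = 1 + 6·t and substitute into x ≡ 7 (mod 12): 6·t ≡ 7 − 1 = 6 (mod 12).
    Divide the congruence (and modulus) by g = 6: 1·t ≡ 1 (mod 2).
    So t ≡ 1 (mod 2).
    Then x = 1 + 6·1 = 7, valid modulo lcm(6, 12) = 12: x ≡ 7 (mod 12).
  Combine with x ≡ 4 (mod 9): gcd(12, 9) = 3; 4 - 7 = -3, which IS divisible by 3, so compatible.
    Write x = 7 + 12·t and substitute into x ≡ 4 (mod 9): 12·t ≡ 4 − 7 = -3 (mod 9).
    Divide the congruence (and modulus) by g = 3: 4·t ≡ -1 (mod 3).
    Reduce coefficients mod 3: 1·t ≡ 2 (mod 3).
    So t ≡ 2 (mod 3).
    Then x = 7 + 12·2 = 31, valid modulo lcm(12, 9) = 36: x ≡ 31 (mod 36).
Verify: 31 mod 6 = 1, 31 mod 12 = 7, 31 mod 9 = 4.

x ≡ 31 (mod 36).


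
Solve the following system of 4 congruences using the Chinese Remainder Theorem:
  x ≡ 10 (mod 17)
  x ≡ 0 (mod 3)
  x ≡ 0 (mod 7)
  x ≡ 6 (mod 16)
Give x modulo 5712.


Product of moduli M = 17 · 3 · 7 · 16 = 5712.
Merge one congruence at a time:
  Start: x ≡ 10 (mod 17).
  Combine with x ≡ 0 (mod 3); new modulus lcm = 51.
    Write x = 10 + 17·t and substitute into x ≡ 0 (mod 3): 17·t ≡ 0 − 10 = -10 (mod 3).
    Reduce coefficients mod 3: 2·t ≡ 2 (mod 3).
    The inverse of 2 mod 3 is 2 (since 2·2 = 4 = 1·3 + 1), so t ≡ 2·2 = 4 ≡ 1 (mod 3).
    Then x = 10 + 17·1 = 27, valid modulo lcm(17, 3) = 51: x ≡ 27 (mod 51).
  Combine with x ≡ 0 (mod 7); new modulus lcm = 357.
    Write x = 27 + 51·t and substitute into x ≡ 0 (mod 7): 51·t ≡ 0 − 27 = -27 (mod 7).
    Reduce coefficients mod 7: 2·t ≡ 1 (mod 7).
    The inverse of 2 mod 7 is 4 (since 2·4 = 8 = 1·7 + 1), so t ≡ 4·1 = 4 ≡ 4 (mod 7).
    Then x = 27 + 51·4 = 231, valid modulo lcm(51, 7) = 357: x ≡ 231 (mod 357).
  Combine with x ≡ 6 (mod 16); new modulus lcm = 5712.
    Write x = 231 + 357·t and substitute into x ≡ 6 (mod 16): 357·t ≡ 6 − 231 = -225 (mod 16).
    Reduce coefficients mod 16: 5·t ≡ 15 (mod 16).
    The inverse of 5 mod 16 is 13 (since 5·13 = 65 = 4·16 + 1), so t ≡ 13·15 = 195 ≡ 3 (mod 16).
    Then x = 231 + 357·3 = 1302, valid modulo lcm(357, 16) = 5712: x ≡ 1302 (mod 5712).
Verify against each original: 1302 mod 17 = 10, 1302 mod 3 = 0, 1302 mod 7 = 0, 1302 mod 16 = 6.

x ≡ 1302 (mod 5712).


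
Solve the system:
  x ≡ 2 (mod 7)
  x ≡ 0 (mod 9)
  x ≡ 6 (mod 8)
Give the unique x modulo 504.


Moduli 7, 9, 8 are pairwise coprime; by CRT there is a unique solution modulo M = 7 · 9 · 8 = 504.
Solve pairwise, accumulating the modulus:
  Start with x ≡ 2 (mod 7).
  Combine with x ≡ 0 (mod 9): since gcd(7, 9) = 1, we get a unique residue mod 63.
    Write x = 2 + 7·t and substitute into x ≡ 0 (mod 9): 7·t ≡ 0 − 2 = -2 (mod 9).
    Reduce coefficients mod 9: 7·t ≡ 7 (mod 9).
    The inverse of 7 mod 9 is 4 (since 7·4 = 28 = 3·9 + 1), so t ≡ 4·7 = 28 ≡ 1 (mod 9).
    Then x = 2 + 7·1 = 9, valid modulo lcm(7, 9) = 63: x ≡ 9 (mod 63).
  Combine with x ≡ 6 (mod 8): since gcd(63, 8) = 1, we get a unique residue mod 504.
    Write x = 9 + 63·t and substitute into x ≡ 6 (mod 8): 63·t ≡ 6 − 9 = -3 (mod 8).
    Reduce coefficients mod 8: 7·t ≡ 5 (mod 8).
    The inverse of 7 mod 8 is 7 (since 7·7 = 49 = 6·8 + 1), so t ≡ 7·5 = 35 ≡ 3 (mod 8).
    Then x = 9 + 63·3 = 198, valid modulo lcm(63, 8) = 504: x ≡ 198 (mod 504).
Verify: 198 mod 7 = 2 ✓, 198 mod 9 = 0 ✓, 198 mod 8 = 6 ✓.

x ≡ 198 (mod 504).


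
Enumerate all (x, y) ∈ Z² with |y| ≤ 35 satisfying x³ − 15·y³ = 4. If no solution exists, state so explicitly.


The equation is x³ - 15y³ = 4. For fixed y, x³ = 15·y³ + 4, so a solution requires the RHS to be a perfect cube.
Strategy: iterate y from -35 to 35, compute RHS = 15·y³ + 4, and check whether it is a (positive or negative) perfect cube.
Check small values of y:
  y = 0: RHS = 4 is not a perfect cube.
  y = 1: RHS = 19 is not a perfect cube.
  y = -1: RHS = -11 is not a perfect cube.
  y = 2: RHS = 124 is not a perfect cube.
  y = -2: RHS = -116 is not a perfect cube.
  y = 3: RHS = 409 is not a perfect cube.
  y = -3: RHS = -401 is not a perfect cube.
Continuing the search up to |y| = 35 finds no solutions either.
No (x, y) in the scanned range satisfies the equation.

No integer solutions with |y| ≤ 35.


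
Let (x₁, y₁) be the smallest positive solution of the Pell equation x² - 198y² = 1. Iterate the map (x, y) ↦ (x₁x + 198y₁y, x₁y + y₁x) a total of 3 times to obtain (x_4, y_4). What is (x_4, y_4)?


Step 1: Find the fundamental solution (x₁, y₁) of x² - 198y² = 1.
  Expand √198 as a continued fraction. a₀ = ⌊√198⌋ = 14; iterate m_{k+1} = d_k·a_k − m_k, d_{k+1} = (198 − m_{k+1}²)/d_k, a_{k+1} = ⌊(a₀ + m_{k+1})/d_{k+1}⌋ (starting m₀ = 0, d₀ = 1), with convergents p_k = a_k·p_{k-1} + p_{k-2}, q_k = a_k·q_{k-1} + q_{k-2} (p₋₁ = 1, q₋₁ = 0):
  k = 0: a₀ = 14; p₀/q₀ = 14/1; p₀² − 198·q₀² = 196 − 198 = -2.
  k = 1: m = 14, d = 2, a = ⌊(14 + 14)/2⌋ = 14; p/q = (14·14 + 1)/(14·1 + 0) = 197/14; p² − 198·q² = 38809 − 38808 = 1.
  The first convergent with p² − 198·q² = 1 gives the fundamental solution (x₁, y₁) = (197, 14).
Step 2: Apply the recurrence (x_{n+1}, y_{n+1}) = (x₁x_n + 198y₁y_n, x₁y_n + y₁x_n) repeatedly.
  From (x_1, y_1) = (197, 14): x_2 = 197·197 + 198·14·14 = 77617; y_2 = 197·14 + 14·197 = 5516.
  From (x_2, y_2) = (77617, 5516): x_3 = 197·77617 + 198·14·5516 = 30580901; y_3 = 197·5516 + 14·77617 = 2173290.
  From (x_3, y_3) = (30580901, 2173290): x_4 = 197·30580901 + 198·14·2173290 = 12048797377; y_4 = 197·2173290 + 14·30580901 = 856270744.
Step 3: Verify x_4² - 198·y_4² = 145173518232002080129 - 145173518232002080128 = 1 (should be 1). ✓

(x_1, y_1) = (197, 14); (x_4, y_4) = (12048797377, 856270744).


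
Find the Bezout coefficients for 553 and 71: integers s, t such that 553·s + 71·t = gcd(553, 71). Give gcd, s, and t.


Euclidean algorithm on (553, 71) — divide until remainder is 0:
  553 = 7 · 71 + 56
  71 = 1 · 56 + 15
  56 = 3 · 15 + 11
  15 = 1 · 11 + 4
  11 = 2 · 4 + 3
  4 = 1 · 3 + 1
  3 = 3 · 1 + 0
gcd(553, 71) = 1.
Track Bezout coefficients alongside the remainders: start with r₀ = 553 = a·1 + b·0 (s = 1, t = 0) and r₁ = 71 = a·0 + b·1 (s = 0, t = 1); each new remainder r_{k+1} = r_{k-1} − q_k·r_k inherits s_{k+1} = s_{k-1} − q_k·s_k, t_{k+1} = t_{k-1} − q_k·t_k, so r_k = a·s_k + b·t_k at every step:
  q = 7: r = 56, s = 1 − 7·0 = 1, t = 0 − 7·1 = -7  (check: 553·1 + 71·(-7) = 56)
  q = 1: r = 15, s = 0 − 1·1 = -1, t = 1 − 1·(-7) = 8  (check: 553·(-1) + 71·8 = 15)
  q = 3: r = 11, s = 1 − 3·(-1) = 4, t = -7 − 3·8 = -31  (check: 553·4 + 71·(-31) = 11)
  q = 1: r = 4, s = -1 − 1·4 = -5, t = 8 − 1·(-31) = 39  (check: 553·(-5) + 71·39 = 4)
  q = 2: r = 3, s = 4 − 2·(-5) = 14, t = -31 − 2·39 = -109  (check: 553·14 + 71·(-109) = 3)
  q = 1: r = 1, s = -5 − 1·14 = -19, t = 39 − 1·(-109) = 148  (check: 553·(-19) + 71·148 = 1)
The row with r = 1 (the gcd) gives the Bezout coefficients s = -19, t = 148.
Result: 553 · (-19) + 71 · (148) = 1.

gcd(553, 71) = 1; s = -19, t = 148 (check: 553·(-19) + 71·148 = 1).


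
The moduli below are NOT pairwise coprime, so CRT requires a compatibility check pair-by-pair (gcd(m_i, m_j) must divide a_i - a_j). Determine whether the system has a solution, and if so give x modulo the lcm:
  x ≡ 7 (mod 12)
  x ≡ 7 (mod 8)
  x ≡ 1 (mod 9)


Moduli 12, 8, 9 are not pairwise coprime, so CRT works modulo lcm(m_i) when all pairwise compatibility conditions hold.
Pairwise compatibility: gcd(m_i, m_j) must divide a_i - a_j for every pair.
Merge one congruence at a time:
  Start: x ≡ 7 (mod 12).
  Combine with x ≡ 7 (mod 8): gcd(12, 8) = 4; 7 - 7 = 0, which IS divisible by 4, so compatible.
    Write x = 7 + 12·t and substitute into x ≡ 7 (mod 8): 12·t ≡ 7 − 7 = 0 (mod 8).
    Divide the congruence (and modulus) by g = 4: 3·t ≡ 0 (mod 2).
    Reduce coefficients mod 2: 1·t ≡ 0 (mod 2).
    So t ≡ 0 (mod 2).
    Then x = 7 + 12·0 = 7, valid modulo lcm(12, 8) = 24: x ≡ 7 (mod 24).
  Combine with x ≡ 1 (mod 9): gcd(24, 9) = 3; 1 - 7 = -6, which IS divisible by 3, so compatible.
    Write x = 7 + 24·t and substitute into x ≡ 1 (mod 9): 24·t ≡ 1 − 7 = -6 (mod 9).
    Divide the congruence (and modulus) by g = 3: 8·t ≡ -2 (mod 3).
    Reduce coefficients mod 3: 2·t ≡ 1 (mod 3).
    The inverse of 2 mod 3 is 2 (since 2·2 = 4 = 1·3 + 1), so t ≡ 2·1 = 2 ≡ 2 (mod 3).
    Then x = 7 + 24·2 = 55, valid modulo lcm(24, 9) = 72: x ≡ 55 (mod 72).
Verify: 55 mod 12 = 7, 55 mod 8 = 7, 55 mod 9 = 1.

x ≡ 55 (mod 72).


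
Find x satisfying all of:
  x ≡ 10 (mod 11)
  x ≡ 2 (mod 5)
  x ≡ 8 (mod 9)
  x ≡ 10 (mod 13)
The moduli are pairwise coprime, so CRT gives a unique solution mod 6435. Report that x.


Product of moduli M = 11 · 5 · 9 · 13 = 6435.
Merge one congruence at a time:
  Start: x ≡ 10 (mod 11).
  Combine with x ≡ 2 (mod 5); new modulus lcm = 55.
    Write x = 10 + 11·t and substitute into x ≡ 2 (mod 5): 11·t ≡ 2 − 10 = -8 (mod 5).
    Reduce coefficients mod 5: 1·t ≡ 2 (mod 5).
    So t ≡ 2 (mod 5).
    Then x = 10 + 11·2 = 32, valid modulo lcm(11, 5) = 55: x ≡ 32 (mod 55).
  Combine with x ≡ 8 (mod 9); new modulus lcm = 495.
    Write x = 32 + 55·t and substitute into x ≡ 8 (mod 9): 55·t ≡ 8 − 32 = -24 (mod 9).
    Reduce coefficients mod 9: 1·t ≡ 3 (mod 9).
    So t ≡ 3 (mod 9).
    Then x = 32 + 55·3 = 197, valid modulo lcm(55, 9) = 495: x ≡ 197 (mod 495).
  Combine with x ≡ 10 (mod 13); new modulus lcm = 6435.
    Write x = 197 + 495·t and substitute into x ≡ 10 (mod 13): 495·t ≡ 10 − 197 = -187 (mod 13).
    Reduce coefficients mod 13: 1·t ≡ 8 (mod 13).
    So t ≡ 8 (mod 13).
    Then x = 197 + 495·8 = 4157, valid modulo lcm(495, 13) = 6435: x ≡ 4157 (mod 6435).
Verify against each original: 4157 mod 11 = 10, 4157 mod 5 = 2, 4157 mod 9 = 8, 4157 mod 13 = 10.

x ≡ 4157 (mod 6435).


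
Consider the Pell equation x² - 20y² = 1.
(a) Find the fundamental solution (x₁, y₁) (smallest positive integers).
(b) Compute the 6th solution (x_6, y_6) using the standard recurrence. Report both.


Step 1: Find the fundamental solution (x₁, y₁) of x² - 20y² = 1.
  Expand √20 as a continued fraction. a₀ = ⌊√20⌋ = 4; iterate m_{k+1} = d_k·a_k − m_k, d_{k+1} = (20 − m_{k+1}²)/d_k, a_{k+1} = ⌊(a₀ + m_{k+1})/d_{k+1}⌋ (starting m₀ = 0, d₀ = 1), with convergents p_k = a_k·p_{k-1} + p_{k-2}, q_k = a_k·q_{k-1} + q_{k-2} (p₋₁ = 1, q₋₁ = 0):
  k = 0: a₀ = 4; p₀/q₀ = 4/1; p₀² − 20·q₀² = 16 − 20 = -4.
  k = 1: m = 4, d = 4, a = ⌊(4 + 4)/4⌋ = 2; p/q = (2·4 + 1)/(2·1 + 0) = 9/2; p² − 20·q² = 81 − 80 = 1.
  The first convergent with p² − 20·q² = 1 gives the fundamental solution (x₁, y₁) = (9, 2).
Step 2: Apply the recurrence (x_{n+1}, y_{n+1}) = (x₁x_n + 20y₁y_n, x₁y_n + y₁x_n) repeatedly.
  From (x_1, y_1) = (9, 2): x_2 = 9·9 + 20·2·2 = 161; y_2 = 9·2 + 2·9 = 36.
  From (x_2, y_2) = (161, 36): x_3 = 9·161 + 20·2·36 = 2889; y_3 = 9·36 + 2·161 = 646.
  From (x_3, y_3) = (2889, 646): x_4 = 9·2889 + 20·2·646 = 51841; y_4 = 9·646 + 2·2889 = 11592.
  From (x_4, y_4) = (51841, 11592): x_5 = 9·51841 + 20·2·11592 = 930249; y_5 = 9·11592 + 2·51841 = 208010.
  From (x_5, y_5) = (930249, 208010): x_6 = 9·930249 + 20·2·208010 = 16692641; y_6 = 9·208010 + 2·930249 = 3732588.
Step 3: Verify x_6² - 20·y_6² = 278644263554881 - 278644263554880 = 1 (should be 1). ✓

(x_1, y_1) = (9, 2); (x_6, y_6) = (16692641, 3732588).


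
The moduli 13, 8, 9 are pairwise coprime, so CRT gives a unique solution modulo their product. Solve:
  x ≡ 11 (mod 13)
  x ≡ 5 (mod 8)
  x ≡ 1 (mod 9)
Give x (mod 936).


Moduli 13, 8, 9 are pairwise coprime; by CRT there is a unique solution modulo M = 13 · 8 · 9 = 936.
Solve pairwise, accumulating the modulus:
  Start with x ≡ 11 (mod 13).
  Combine with x ≡ 5 (mod 8): since gcd(13, 8) = 1, we get a unique residue mod 104.
    Write x = 11 + 13·t and substitute into x ≡ 5 (mod 8): 13·t ≡ 5 − 11 = -6 (mod 8).
    Reduce coefficients mod 8: 5·t ≡ 2 (mod 8).
    The inverse of 5 mod 8 is 5 (since 5·5 = 25 = 3·8 + 1), so t ≡ 5·2 = 10 ≡ 2 (mod 8).
    Then x = 11 + 13·2 = 37, valid modulo lcm(13, 8) = 104: x ≡ 37 (mod 104).
  Combine with x ≡ 1 (mod 9): since gcd(104, 9) = 1, we get a unique residue mod 936.
    Write x = 37 + 104·t and substitute into x ≡ 1 (mod 9): 104·t ≡ 1 − 37 = -36 (mod 9).
    Reduce coefficients mod 9: 5·t ≡ 0 (mod 9).
    The inverse of 5 mod 9 is 2 (since 5·2 = 10 = 1·9 + 1), so t ≡ 2·0 = 0 ≡ 0 (mod 9).
    Then x = 37 + 104·0 = 37, valid modulo lcm(104, 9) = 936: x ≡ 37 (mod 936).
Verify: 37 mod 13 = 11 ✓, 37 mod 8 = 5 ✓, 37 mod 9 = 1 ✓.

x ≡ 37 (mod 936).


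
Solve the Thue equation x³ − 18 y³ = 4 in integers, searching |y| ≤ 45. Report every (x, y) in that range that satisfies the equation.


The equation is x³ - 18y³ = 4. For fixed y, x³ = 18·y³ + 4, so a solution requires the RHS to be a perfect cube.
Strategy: iterate y from -45 to 45, compute RHS = 18·y³ + 4, and check whether it is a (positive or negative) perfect cube.
Check small values of y:
  y = 0: RHS = 4 is not a perfect cube.
  y = 1: RHS = 22 is not a perfect cube.
  y = -1: RHS = -14 is not a perfect cube.
  y = 2: RHS = 148 is not a perfect cube.
  y = -2: RHS = -140 is not a perfect cube.
  y = 3: RHS = 490 is not a perfect cube.
  y = -3: RHS = -482 is not a perfect cube.
Continuing the search up to |y| = 45 finds no solutions either.
No (x, y) in the scanned range satisfies the equation.

No integer solutions with |y| ≤ 45.


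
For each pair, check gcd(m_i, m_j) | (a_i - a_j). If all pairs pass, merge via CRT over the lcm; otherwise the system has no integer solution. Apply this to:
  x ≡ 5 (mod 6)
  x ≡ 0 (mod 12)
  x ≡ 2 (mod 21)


Moduli 6, 12, 21 are not pairwise coprime, so CRT works modulo lcm(m_i) when all pairwise compatibility conditions hold.
Pairwise compatibility: gcd(m_i, m_j) must divide a_i - a_j for every pair.
Merge one congruence at a time:
  Start: x ≡ 5 (mod 6).
  Combine with x ≡ 0 (mod 12): gcd(6, 12) = 6, and 0 - 5 = -5 is NOT divisible by 6.
    ⇒ system is inconsistent (no integer solution).

No solution (the system is inconsistent).


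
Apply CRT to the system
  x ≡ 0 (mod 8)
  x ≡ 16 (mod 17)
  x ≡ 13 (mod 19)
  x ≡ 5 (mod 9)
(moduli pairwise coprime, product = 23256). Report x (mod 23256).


Product of moduli M = 8 · 17 · 19 · 9 = 23256.
Merge one congruence at a time:
  Start: x ≡ 0 (mod 8).
  Combine with x ≡ 16 (mod 17); new modulus lcm = 136.
    Write x = 0 + 8·t and substitute into x ≡ 16 (mod 17): 8·t ≡ 16 − 0 = 16 (mod 17).
    The inverse of 8 mod 17 is 15 (since 8·15 = 120 = 7·17 + 1), so t ≡ 15·16 = 240 ≡ 2 (mod 17).
    Then x = 0 + 8·2 = 16, valid modulo lcm(8, 17) = 136: x ≡ 16 (mod 136).
  Combine with x ≡ 13 (mod 19); new modulus lcm = 2584.
    Write x = 16 + 136·t and substitute into x ≡ 13 (mod 19): 136·t ≡ 13 − 16 = -3 (mod 19).
    Reduce coefficients mod 19: 3·t ≡ 16 (mod 19).
    The inverse of 3 mod 19 is 13 (since 3·13 = 39 = 2·19 + 1), so t ≡ 13·16 = 208 ≡ 18 (mod 19).
    Then x = 16 + 136·18 = 2464, valid modulo lcm(136, 19) = 2584: x ≡ 2464 (mod 2584).
  Combine with x ≡ 5 (mod 9); new modulus lcm = 23256.
    Write x = 2464 + 2584·t and substitute into x ≡ 5 (mod 9): 2584·t ≡ 5 − 2464 = -2459 (mod 9).
    Reduce coefficients mod 9: 1·t ≡ 7 (mod 9).
    So t ≡ 7 (mod 9).
    Then x = 2464 + 2584·7 = 20552, valid modulo lcm(2584, 9) = 23256: x ≡ 20552 (mod 23256).
Verify against each original: 20552 mod 8 = 0, 20552 mod 17 = 16, 20552 mod 19 = 13, 20552 mod 9 = 5.

x ≡ 20552 (mod 23256).


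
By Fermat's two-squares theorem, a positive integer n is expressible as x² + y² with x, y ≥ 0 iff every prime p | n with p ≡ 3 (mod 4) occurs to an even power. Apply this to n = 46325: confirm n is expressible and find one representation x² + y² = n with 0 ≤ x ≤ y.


Step 1: Factor n = 46325 = 5^2 · 17 · 109.
Step 2: Check the mod-4 condition on each prime factor: 5 ≡ 1 (mod 4), exponent 2; 17 ≡ 1 (mod 4), exponent 1; 109 ≡ 1 (mod 4), exponent 1.
All primes ≡ 3 (mod 4) appear to even exponent (or don't appear), so by the two-squares theorem n IS expressible as a sum of two squares.
Step 3: Build a representation. Group n = k² · m with k = 5 and m = 17 · 109 = 1853 (a product of primes ≡ 1 (mod 4)); a representation of m scales to one of n via (k·x)² + (k·y)² = k²(x² + y²). Each prime p ≡ 1 (mod 4) is itself a sum of two squares; find a² by testing p − a² for a perfect square:
  17: 17 − 1² = 16 = 4² ⇒ 17 = 1² + 4².
  109: 109 − 1² = 108, 109 − 2² = 105, 109 − 3² = 100 = 10² ⇒ 109 = 3² + 10².
  Combine using the Brahmagupta–Fibonacci identity (a² + b²)(c² + d²) = (ac − bd)² + (ad + bc)² = (ac + bd)² + (ad − bc)²:
  17 · 109 = 1853: from (1² + 4²)(3² + 10²), take (1·3 − 4·10, 1·10 + 4·3) = (3 − 40, 10 + 12) = (-37, 22); dropping signs (only squares matter) gives (37, 22); check 37² + 22² = 1369 + 484 = 1853 ✓.
  Scale by k = 5: (5·37, 5·22) = (185, 110).
Step 4: Order so x ≤ y and verify: 110² + 185² = 12100 + 34225 = 46325 = n. ✓

n = 46325 = 110² + 185² (one valid representation with x ≤ y).


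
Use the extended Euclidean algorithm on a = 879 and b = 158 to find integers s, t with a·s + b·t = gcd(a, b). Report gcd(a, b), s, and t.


Euclidean algorithm on (879, 158) — divide until remainder is 0:
  879 = 5 · 158 + 89
  158 = 1 · 89 + 69
  89 = 1 · 69 + 20
  69 = 3 · 20 + 9
  20 = 2 · 9 + 2
  9 = 4 · 2 + 1
  2 = 2 · 1 + 0
gcd(879, 158) = 1.
Track Bezout coefficients alongside the remainders: start with r₀ = 879 = a·1 + b·0 (s = 1, t = 0) and r₁ = 158 = a·0 + b·1 (s = 0, t = 1); each new remainder r_{k+1} = r_{k-1} − q_k·r_k inherits s_{k+1} = s_{k-1} − q_k·s_k, t_{k+1} = t_{k-1} − q_k·t_k, so r_k = a·s_k + b·t_k at every step:
  q = 5: r = 89, s = 1 − 5·0 = 1, t = 0 − 5·1 = -5  (check: 879·1 + 158·(-5) = 89)
  q = 1: r = 69, s = 0 − 1·1 = -1, t = 1 − 1·(-5) = 6  (check: 879·(-1) + 158·6 = 69)
  q = 1: r = 20, s = 1 − 1·(-1) = 2, t = -5 − 1·6 = -11  (check: 879·2 + 158·(-11) = 20)
  q = 3: r = 9, s = -1 − 3·2 = -7, t = 6 − 3·(-11) = 39  (check: 879·(-7) + 158·39 = 9)
  q = 2: r = 2, s = 2 − 2·(-7) = 16, t = -11 − 2·39 = -89  (check: 879·16 + 158·(-89) = 2)
  q = 4: r = 1, s = -7 − 4·16 = -71, t = 39 − 4·(-89) = 395  (check: 879·(-71) + 158·395 = 1)
The row with r = 1 (the gcd) gives the Bezout coefficients s = -71, t = 395.
Result: 879 · (-71) + 158 · (395) = 1.

gcd(879, 158) = 1; s = -71, t = 395 (check: 879·(-71) + 158·395 = 1).


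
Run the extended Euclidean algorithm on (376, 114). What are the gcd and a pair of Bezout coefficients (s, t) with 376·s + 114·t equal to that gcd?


Euclidean algorithm on (376, 114) — divide until remainder is 0:
  376 = 3 · 114 + 34
  114 = 3 · 34 + 12
  34 = 2 · 12 + 10
  12 = 1 · 10 + 2
  10 = 5 · 2 + 0
gcd(376, 114) = 2.
Track Bezout coefficients alongside the remainders: start with r₀ = 376 = a·1 + b·0 (s = 1, t = 0) and r₁ = 114 = a·0 + b·1 (s = 0, t = 1); each new remainder r_{k+1} = r_{k-1} − q_k·r_k inherits s_{k+1} = s_{k-1} − q_k·s_k, t_{k+1} = t_{k-1} − q_k·t_k, so r_k = a·s_k + b·t_k at every step:
  q = 3: r = 34, s = 1 − 3·0 = 1, t = 0 − 3·1 = -3  (check: 376·1 + 114·(-3) = 34)
  q = 3: r = 12, s = 0 − 3·1 = -3, t = 1 − 3·(-3) = 10  (check: 376·(-3) + 114·10 = 12)
  q = 2: r = 10, s = 1 − 2·(-3) = 7, t = -3 − 2·10 = -23  (check: 376·7 + 114·(-23) = 10)
  q = 1: r = 2, s = -3 − 1·7 = -10, t = 10 − 1·(-23) = 33  (check: 376·(-10) + 114·33 = 2)
The row with r = 2 (the gcd) gives the Bezout coefficients s = -10, t = 33.
Result: 376 · (-10) + 114 · (33) = 2.

gcd(376, 114) = 2; s = -10, t = 33 (check: 376·(-10) + 114·33 = 2).


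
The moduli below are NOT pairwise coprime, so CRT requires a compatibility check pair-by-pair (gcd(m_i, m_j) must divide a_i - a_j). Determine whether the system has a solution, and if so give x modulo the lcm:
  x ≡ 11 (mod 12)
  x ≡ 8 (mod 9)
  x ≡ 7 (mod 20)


Moduli 12, 9, 20 are not pairwise coprime, so CRT works modulo lcm(m_i) when all pairwise compatibility conditions hold.
Pairwise compatibility: gcd(m_i, m_j) must divide a_i - a_j for every pair.
Merge one congruence at a time:
  Start: x ≡ 11 (mod 12).
  Combine with x ≡ 8 (mod 9): gcd(12, 9) = 3; 8 - 11 = -3, which IS divisible by 3, so compatible.
    Write x = 11 + 12·t and substitute into x ≡ 8 (mod 9): 12·t ≡ 8 − 11 = -3 (mod 9).
    Divide the congruence (and modulus) by g = 3: 4·t ≡ -1 (mod 3).
    Reduce coefficients mod 3: 1·t ≡ 2 (mod 3).
    So t ≡ 2 (mod 3).
    Then x = 11 + 12·2 = 35, valid modulo lcm(12, 9) = 36: x ≡ 35 (mod 36).
  Combine with x ≡ 7 (mod 20): gcd(36, 20) = 4; 7 - 35 = -28, which IS divisible by 4, so compatible.
    Write x = 35 + 36·t and substitute into x ≡ 7 (mod 20): 36·t ≡ 7 − 35 = -28 (mod 20).
    Divide the congruence (and modulus) by g = 4: 9·t ≡ -7 (mod 5).
    Reduce coefficients mod 5: 4·t ≡ 3 (mod 5).
    The inverse of 4 mod 5 is 4 (since 4·4 = 16 = 3·5 + 1), so t ≡ 4·3 = 12 ≡ 2 (mod 5).
    Then x = 35 + 36·2 = 107, valid modulo lcm(36, 20) = 180: x ≡ 107 (mod 180).
Verify: 107 mod 12 = 11, 107 mod 9 = 8, 107 mod 20 = 7.

x ≡ 107 (mod 180).


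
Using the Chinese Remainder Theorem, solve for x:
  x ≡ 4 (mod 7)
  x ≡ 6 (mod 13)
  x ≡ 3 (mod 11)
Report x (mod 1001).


Moduli 7, 13, 11 are pairwise coprime; by CRT there is a unique solution modulo M = 7 · 13 · 11 = 1001.
Solve pairwise, accumulating the modulus:
  Start with x ≡ 4 (mod 7).
  Combine with x ≡ 6 (mod 13): since gcd(7, 13) = 1, we get a unique residue mod 91.
    Write x = 4 + 7·t and substitute into x ≡ 6 (mod 13): 7·t ≡ 6 − 4 = 2 (mod 13).
    The inverse of 7 mod 13 is 2 (since 7·2 = 14 = 1·13 + 1), so t ≡ 2·2 = 4 ≡ 4 (mod 13).
    Then x = 4 + 7·4 = 32, valid modulo lcm(7, 13) = 91: x ≡ 32 (mod 91).
  Combine with x ≡ 3 (mod 11): since gcd(91, 11) = 1, we get a unique residue mod 1001.
    Write x = 32 + 91·t and substitute into x ≡ 3 (mod 11): 91·t ≡ 3 − 32 = -29 (mod 11).
    Reduce coefficients mod 11: 3·t ≡ 4 (mod 11).
    The inverse of 3 mod 11 is 4 (since 3·4 = 12 = 1·11 + 1), so t ≡ 4·4 = 16 ≡ 5 (mod 11).
    Then x = 32 + 91·5 = 487, valid modulo lcm(91, 11) = 1001: x ≡ 487 (mod 1001).
Verify: 487 mod 7 = 4 ✓, 487 mod 13 = 6 ✓, 487 mod 11 = 3 ✓.

x ≡ 487 (mod 1001).


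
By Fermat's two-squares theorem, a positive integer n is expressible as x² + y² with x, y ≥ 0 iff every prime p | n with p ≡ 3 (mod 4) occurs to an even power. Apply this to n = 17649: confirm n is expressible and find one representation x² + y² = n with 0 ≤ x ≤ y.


Step 1: Factor n = 17649 = 3^2 · 37 · 53.
Step 2: Check the mod-4 condition on each prime factor: 3 ≡ 3 (mod 4), exponent 2 (must be even); 37 ≡ 1 (mod 4), exponent 1; 53 ≡ 1 (mod 4), exponent 1.
All primes ≡ 3 (mod 4) appear to even exponent (or don't appear), so by the two-squares theorem n IS expressible as a sum of two squares.
Step 3: Build a representation. Group n = k² · m with k = 3 and m = 37 · 53 = 1961 (a product of primes ≡ 1 (mod 4)); a representation of m scales to one of n via (k·x)² + (k·y)² = k²(x² + y²). Each prime p ≡ 1 (mod 4) is itself a sum of two squares; find a² by testing p − a² for a perfect square:
  37: 37 − 1² = 36 = 6² ⇒ 37 = 1² + 6².
  53: 53 − 1² = 52, 53 − 2² = 49 = 7² ⇒ 53 = 2² + 7².
  Combine using the Brahmagupta–Fibonacci identity (a² + b²)(c² + d²) = (ac − bd)² + (ad + bc)² = (ac + bd)² + (ad − bc)²:
  37 · 53 = 1961: from (1² + 6²)(2² + 7²), take (1·2 − 6·7, 1·7 + 6·2) = (2 − 42, 7 + 12) = (-40, 19); dropping signs (only squares matter) gives (40, 19); check 40² + 19² = 1600 + 361 = 1961 ✓.
  Scale by k = 3: (3·40, 3·19) = (120, 57).
Step 4: Order so x ≤ y and verify: 57² + 120² = 3249 + 14400 = 17649 = n. ✓

n = 17649 = 57² + 120² (one valid representation with x ≤ y).


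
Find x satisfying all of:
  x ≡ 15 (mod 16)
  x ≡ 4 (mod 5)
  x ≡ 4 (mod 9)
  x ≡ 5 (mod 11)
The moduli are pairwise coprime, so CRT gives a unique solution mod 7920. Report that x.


Product of moduli M = 16 · 5 · 9 · 11 = 7920.
Merge one congruence at a time:
  Start: x ≡ 15 (mod 16).
  Combine with x ≡ 4 (mod 5); new modulus lcm = 80.
    Write x = 15 + 16·t and substitute into x ≡ 4 (mod 5): 16·t ≡ 4 − 15 = -11 (mod 5).
    Reduce coefficients mod 5: 1·t ≡ 4 (mod 5).
    So t ≡ 4 (mod 5).
    Then x = 15 + 16·4 = 79, valid modulo lcm(16, 5) = 80: x ≡ 79 (mod 80).
  Combine with x ≡ 4 (mod 9); new modulus lcm = 720.
    Write x = 79 + 80·t and substitute into x ≡ 4 (mod 9): 80·t ≡ 4 − 79 = -75 (mod 9).
    Reduce coefficients mod 9: 8·t ≡ 6 (mod 9).
    The inverse of 8 mod 9 is 8 (since 8·8 = 64 = 7·9 + 1), so t ≡ 8·6 = 48 ≡ 3 (mod 9).
    Then x = 79 + 80·3 = 319, valid modulo lcm(80, 9) = 720: x ≡ 319 (mod 720).
  Combine with x ≡ 5 (mod 11); new modulus lcm = 7920.
    Write x = 319 + 720·t and substitute into x ≡ 5 (mod 11): 720·t ≡ 5 − 319 = -314 (mod 11).
    Reduce coefficients mod 11: 5·t ≡ 5 (mod 11).
    The inverse of 5 mod 11 is 9 (since 5·9 = 45 = 4·11 + 1), so t ≡ 9·5 = 45 ≡ 1 (mod 11).
    Then x = 319 + 720·1 = 1039, valid modulo lcm(720, 11) = 7920: x ≡ 1039 (mod 7920).
Verify against each original: 1039 mod 16 = 15, 1039 mod 5 = 4, 1039 mod 9 = 4, 1039 mod 11 = 5.

x ≡ 1039 (mod 7920).


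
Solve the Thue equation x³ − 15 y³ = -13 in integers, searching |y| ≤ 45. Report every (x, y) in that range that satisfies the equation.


The equation is x³ - 15y³ = -13. For fixed y, x³ = 15·y³ − 13, so a solution requires the RHS to be a perfect cube.
Strategy: iterate y from -45 to 45, compute RHS = 15·y³ − 13, and check whether it is a (positive or negative) perfect cube.
Check small values of y:
  y = 0: RHS = -13 is not a perfect cube.
  y = 1: RHS = 2 is not a perfect cube.
  y = -1: RHS = -28 is not a perfect cube.
  y = 2: RHS = 107 is not a perfect cube.
  y = -2: RHS = -133 is not a perfect cube.
  y = 3: RHS = 392 is not a perfect cube.
  y = -3: RHS = -418 is not a perfect cube.
Continuing the search up to |y| = 45 finds no solutions either.
No (x, y) in the scanned range satisfies the equation.

No integer solutions with |y| ≤ 45.


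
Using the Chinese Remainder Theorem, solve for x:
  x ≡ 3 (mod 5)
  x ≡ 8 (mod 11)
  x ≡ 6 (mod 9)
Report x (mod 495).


Moduli 5, 11, 9 are pairwise coprime; by CRT there is a unique solution modulo M = 5 · 11 · 9 = 495.
Solve pairwise, accumulating the modulus:
  Start with x ≡ 3 (mod 5).
  Combine with x ≡ 8 (mod 11): since gcd(5, 11) = 1, we get a unique residue mod 55.
    Write x = 3 + 5·t and substitute into x ≡ 8 (mod 11): 5·t ≡ 8 − 3 = 5 (mod 11).
    The inverse of 5 mod 11 is 9 (since 5·9 = 45 = 4·11 + 1), so t ≡ 9·5 = 45 ≡ 1 (mod 11).
    Then x = 3 + 5·1 = 8, valid modulo lcm(5, 11) = 55: x ≡ 8 (mod 55).
  Combine with x ≡ 6 (mod 9): since gcd(55, 9) = 1, we get a unique residue mod 495.
    Write x = 8 + 55·t and substitute into x ≡ 6 (mod 9): 55·t ≡ 6 − 8 = -2 (mod 9).
    Reduce coefficients mod 9: 1·t ≡ 7 (mod 9).
    So t ≡ 7 (mod 9).
    Then x = 8 + 55·7 = 393, valid modulo lcm(55, 9) = 495: x ≡ 393 (mod 495).
Verify: 393 mod 5 = 3 ✓, 393 mod 11 = 8 ✓, 393 mod 9 = 6 ✓.

x ≡ 393 (mod 495).


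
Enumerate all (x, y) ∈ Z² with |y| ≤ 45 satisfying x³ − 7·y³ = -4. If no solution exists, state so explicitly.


The equation is x³ - 7y³ = -4. For fixed y, x³ = 7·y³ − 4, so a solution requires the RHS to be a perfect cube.
Strategy: iterate y from -45 to 45, compute RHS = 7·y³ − 4, and check whether it is a (positive or negative) perfect cube.
Check small values of y:
  y = 0: RHS = -4 is not a perfect cube.
  y = 1: RHS = 3 is not a perfect cube.
  y = -1: RHS = -11 is not a perfect cube.
  y = 2: RHS = 52 is not a perfect cube.
  y = -2: RHS = -60 is not a perfect cube.
  y = 3: RHS = 185 is not a perfect cube.
  y = -3: RHS = -193 is not a perfect cube.
Continuing the search up to |y| = 45 finds no solutions either.
No (x, y) in the scanned range satisfies the equation.

No integer solutions with |y| ≤ 45.


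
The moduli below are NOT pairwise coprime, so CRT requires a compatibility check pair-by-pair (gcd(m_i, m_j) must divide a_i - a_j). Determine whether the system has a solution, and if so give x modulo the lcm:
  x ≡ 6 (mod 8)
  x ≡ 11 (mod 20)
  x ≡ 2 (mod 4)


Moduli 8, 20, 4 are not pairwise coprime, so CRT works modulo lcm(m_i) when all pairwise compatibility conditions hold.
Pairwise compatibility: gcd(m_i, m_j) must divide a_i - a_j for every pair.
Merge one congruence at a time:
  Start: x ≡ 6 (mod 8).
  Combine with x ≡ 11 (mod 20): gcd(8, 20) = 4, and 11 - 6 = 5 is NOT divisible by 4.
    ⇒ system is inconsistent (no integer solution).

No solution (the system is inconsistent).


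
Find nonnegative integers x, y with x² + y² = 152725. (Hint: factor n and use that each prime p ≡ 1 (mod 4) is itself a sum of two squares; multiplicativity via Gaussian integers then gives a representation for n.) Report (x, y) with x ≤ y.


Step 1: Factor n = 152725 = 5^2 · 41 · 149.
Step 2: Check the mod-4 condition on each prime factor: 5 ≡ 1 (mod 4), exponent 2; 41 ≡ 1 (mod 4), exponent 1; 149 ≡ 1 (mod 4), exponent 1.
All primes ≡ 3 (mod 4) appear to even exponent (or don't appear), so by the two-squares theorem n IS expressible as a sum of two squares.
Step 3: Build a representation. Group n = k² · m with k = 5 and m = 41 · 149 = 6109 (a product of primes ≡ 1 (mod 4)); a representation of m scales to one of n via (k·x)² + (k·y)² = k²(x² + y²). Each prime p ≡ 1 (mod 4) is itself a sum of two squares; find a² by testing p − a² for a perfect square:
  41: 41 − 1² = 40, 41 − 2² = 37, 41 − 3² = 32, 41 − 4² = 25 = 5² ⇒ 41 = 4² + 5².
  149: 149 − 1² = 148, 149 − 2² = 145, 149 − 3² = 140, 149 − 4² = 133, 149 − 5² = 124, 149 − 6² = 113, 149 − 7² = 100 = 10² ⇒ 149 = 7² + 10².
  Combine using the Brahmagupta–Fibonacci identity (a² + b²)(c² + d²) = (ac − bd)² + (ad + bc)² = (ac + bd)² + (ad − bc)²:
  41 · 149 = 6109: from (4² + 5²)(7² + 10²), take (4·7 − 5·10, 4·10 + 5·7) = (28 − 50, 40 + 35) = (-22, 75); dropping signs (only squares matter) gives (22, 75); check 22² + 75² = 484 + 5625 = 6109 ✓.
  Scale by k = 5: (5·22, 5·75) = (110, 375).
Step 4: Order so x ≤ y and verify: 110² + 375² = 12100 + 140625 = 152725 = n. ✓

n = 152725 = 110² + 375² (one valid representation with x ≤ y).


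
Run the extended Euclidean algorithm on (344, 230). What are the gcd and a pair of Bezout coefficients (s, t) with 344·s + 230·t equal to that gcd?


Euclidean algorithm on (344, 230) — divide until remainder is 0:
  344 = 1 · 230 + 114
  230 = 2 · 114 + 2
  114 = 57 · 2 + 0
gcd(344, 230) = 2.
Track Bezout coefficients alongside the remainders: start with r₀ = 344 = a·1 + b·0 (s = 1, t = 0) and r₁ = 230 = a·0 + b·1 (s = 0, t = 1); each new remainder r_{k+1} = r_{k-1} − q_k·r_k inherits s_{k+1} = s_{k-1} − q_k·s_k, t_{k+1} = t_{k-1} − q_k·t_k, so r_k = a·s_k + b·t_k at every step:
  q = 1: r = 114, s = 1 − 1·0 = 1, t = 0 − 1·1 = -1  (check: 344·1 + 230·(-1) = 114)
  q = 2: r = 2, s = 0 − 2·1 = -2, t = 1 − 2·(-1) = 3  (check: 344·(-2) + 230·3 = 2)
The row with r = 2 (the gcd) gives the Bezout coefficients s = -2, t = 3.
Result: 344 · (-2) + 230 · (3) = 2.

gcd(344, 230) = 2; s = -2, t = 3 (check: 344·(-2) + 230·3 = 2).


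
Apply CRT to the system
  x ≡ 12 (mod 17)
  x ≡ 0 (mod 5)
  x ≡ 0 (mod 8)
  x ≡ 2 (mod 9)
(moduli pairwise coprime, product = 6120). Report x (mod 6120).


Product of moduli M = 17 · 5 · 8 · 9 = 6120.
Merge one congruence at a time:
  Start: x ≡ 12 (mod 17).
  Combine with x ≡ 0 (mod 5); new modulus lcm = 85.
    Write x = 12 + 17·t and substitute into x ≡ 0 (mod 5): 17·t ≡ 0 − 12 = -12 (mod 5).
    Reduce coefficients mod 5: 2·t ≡ 3 (mod 5).
    The inverse of 2 mod 5 is 3 (since 2·3 = 6 = 1·5 + 1), so t ≡ 3·3 = 9 ≡ 4 (mod 5).
    Then x = 12 + 17·4 = 80, valid modulo lcm(17, 5) = 85: x ≡ 80 (mod 85).
  Combine with x ≡ 0 (mod 8); new modulus lcm = 680.
    Write x = 80 + 85·t and substitute into x ≡ 0 (mod 8): 85·t ≡ 0 − 80 = -80 (mod 8).
    Reduce coefficients mod 8: 5·t ≡ 0 (mod 8).
    The inverse of 5 mod 8 is 5 (since 5·5 = 25 = 3·8 + 1), so t ≡ 5·0 = 0 ≡ 0 (mod 8).
    Then x = 80 + 85·0 = 80, valid modulo lcm(85, 8) = 680: x ≡ 80 (mod 680).
  Combine with x ≡ 2 (mod 9); new modulus lcm = 6120.
    Write x = 80 + 680·t and substitute into x ≡ 2 (mod 9): 680·t ≡ 2 − 80 = -78 (mod 9).
    Reduce coefficients mod 9: 5·t ≡ 3 (mod 9).
    The inverse of 5 mod 9 is 2 (since 5·2 = 10 = 1·9 + 1), so t ≡ 2·3 = 6 ≡ 6 (mod 9).
    Then x = 80 + 680·6 = 4160, valid modulo lcm(680, 9) = 6120: x ≡ 4160 (mod 6120).
Verify against each original: 4160 mod 17 = 12, 4160 mod 5 = 0, 4160 mod 8 = 0, 4160 mod 9 = 2.

x ≡ 4160 (mod 6120).


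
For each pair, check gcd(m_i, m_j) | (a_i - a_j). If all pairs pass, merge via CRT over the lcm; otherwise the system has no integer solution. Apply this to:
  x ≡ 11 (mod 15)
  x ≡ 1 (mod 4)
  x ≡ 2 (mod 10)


Moduli 15, 4, 10 are not pairwise coprime, so CRT works modulo lcm(m_i) when all pairwise compatibility conditions hold.
Pairwise compatibility: gcd(m_i, m_j) must divide a_i - a_j for every pair.
Merge one congruence at a time:
  Start: x ≡ 11 (mod 15).
  Combine with x ≡ 1 (mod 4): gcd(15, 4) = 1; 1 - 11 = -10, which IS divisible by 1, so compatible.
    Write x = 11 + 15·t and substitute into x ≡ 1 (mod 4): 15·t ≡ 1 − 11 = -10 (mod 4).
    Reduce coefficients mod 4: 3·t ≡ 2 (mod 4).
    The inverse of 3 mod 4 is 3 (since 3·3 = 9 = 2·4 + 1), so t ≡ 3·2 = 6 ≡ 2 (mod 4).
    Then x = 11 + 15·2 = 41, valid modulo lcm(15, 4) = 60: x ≡ 41 (mod 60).
  Combine with x ≡ 2 (mod 10): gcd(60, 10) = 10, and 2 - 41 = -39 is NOT divisible by 10.
    ⇒ system is inconsistent (no integer solution).

No solution (the system is inconsistent).


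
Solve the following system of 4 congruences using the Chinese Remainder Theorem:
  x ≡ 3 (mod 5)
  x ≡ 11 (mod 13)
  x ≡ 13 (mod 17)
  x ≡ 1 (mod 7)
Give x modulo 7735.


Product of moduli M = 5 · 13 · 17 · 7 = 7735.
Merge one congruence at a time:
  Start: x ≡ 3 (mod 5).
  Combine with x ≡ 11 (mod 13); new modulus lcm = 65.
    Write x = 3 + 5·t and substitute into x ≡ 11 (mod 13): 5·t ≡ 11 − 3 = 8 (mod 13).
    The inverse of 5 mod 13 is 8 (since 5·8 = 40 = 3·13 + 1), so t ≡ 8·8 = 64 ≡ 12 (mod 13).
    Then x = 3 + 5·12 = 63, valid modulo lcm(5, 13) = 65: x ≡ 63 (mod 65).
  Combine with x ≡ 13 (mod 17); new modulus lcm = 1105.
    Write x = 63 + 65·t and substitute into x ≡ 13 (mod 17): 65·t ≡ 13 − 63 = -50 (mod 17).
    Reduce coefficients mod 17: 14·t ≡ 1 (mod 17).
    The inverse of 14 mod 17 is 11 (since 14·11 = 154 = 9·17 + 1), so t ≡ 11·1 = 11 ≡ 11 (mod 17).
    Then x = 63 + 65·11 = 778, valid modulo lcm(65, 17) = 1105: x ≡ 778 (mod 1105).
  Combine with x ≡ 1 (mod 7); new modulus lcm = 7735.
    Write x = 778 + 1105·t and substitute into x ≡ 1 (mod 7): 1105·t ≡ 1 − 778 = -777 (mod 7).
    Reduce coefficients mod 7: 6·t ≡ 0 (mod 7).
    The inverse of 6 mod 7 is 6 (since 6·6 = 36 = 5·7 + 1), so t ≡ 6·0 = 0 ≡ 0 (mod 7).
    Then x = 778 + 1105·0 = 778, valid modulo lcm(1105, 7) = 7735: x ≡ 778 (mod 7735).
Verify against each original: 778 mod 5 = 3, 778 mod 13 = 11, 778 mod 17 = 13, 778 mod 7 = 1.

x ≡ 778 (mod 7735).


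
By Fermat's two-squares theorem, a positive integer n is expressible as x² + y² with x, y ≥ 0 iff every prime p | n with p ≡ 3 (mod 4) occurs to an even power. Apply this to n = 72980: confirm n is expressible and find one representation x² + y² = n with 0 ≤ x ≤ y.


Step 1: Factor n = 72980 = 2^2 · 5 · 41 · 89.
Step 2: Check the mod-4 condition on each prime factor: 2 = 2 (special); 5 ≡ 1 (mod 4), exponent 1; 41 ≡ 1 (mod 4), exponent 1; 89 ≡ 1 (mod 4), exponent 1.
All primes ≡ 3 (mod 4) appear to even exponent (or don't appear), so by the two-squares theorem n IS expressible as a sum of two squares.
Step 3: Build a representation. Group n = k² · m with k = 2 and m = 5 · 41 · 89 = 18245 (a product of primes ≡ 1 (mod 4)); a representation of m scales to one of n via (k·x)² + (k·y)² = k²(x² + y²). Each prime p ≡ 1 (mod 4) is itself a sum of two squares; find a² by testing p − a² for a perfect square:
  5: 5 − 1² = 4 = 2² ⇒ 5 = 1² + 2².
  41: 41 − 1² = 40, 41 − 2² = 37, 41 − 3² = 32, 41 − 4² = 25 = 5² ⇒ 41 = 4² + 5².
  89: 89 − 1² = 88, 89 − 2² = 85, 89 − 3² = 80, 89 − 4² = 73, 89 − 5² = 64 = 8² ⇒ 89 = 5² + 8².
  Combine using the Brahmagupta–Fibonacci identity (a² + b²)(c² + d²) = (ac − bd)² + (ad + bc)² = (ac + bd)² + (ad − bc)²:
  5 · 41 = 205: from (1² + 2²)(4² + 5²), take (1·4 − 2·5, 1·5 + 2·4) = (4 − 10, 5 + 8) = (-6, 13); dropping signs (only squares matter) gives (6, 13); check 6² + 13² = 36 + 169 = 205 ✓.
  205 · 89 = 18245: from (6² + 13²)(5² + 8²), take (6·5 − 13·8, 6·8 + 13·5) = (30 − 104, 48 + 65) = (-74, 113); dropping signs (only squares matter) gives (74, 113); check 74² + 113² = 5476 + 12769 = 18245 ✓.
  Scale by k = 2: (2·74, 2·113) = (148, 226).
Step 4: Order so x ≤ y and verify: 148² + 226² = 21904 + 51076 = 72980 = n. ✓

n = 72980 = 148² + 226² (one valid representation with x ≤ y).
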